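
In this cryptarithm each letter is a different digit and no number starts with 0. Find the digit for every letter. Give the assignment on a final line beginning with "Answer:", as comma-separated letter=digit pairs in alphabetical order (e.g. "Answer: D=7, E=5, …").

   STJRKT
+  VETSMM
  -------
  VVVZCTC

Step 1. [col 1: T + M ≡ C (mod 10)] column 1 (T + M ≡ C (mod 10), carry-in 0) doesn't pin M yet; pick M=7 and continue. So M=7.
Step 2. [V] adding two 6-digit numbers gives at most 6+1 digits, and here it does — V is that final carry and must be 1, so V=1.
Step 3. [col 1: T + M ≡ C (mod 10)] several values work for C in column 1 (T + M ≡ C (mod 10), carry-in 0); try C=5 ⇒ C=5.
Step 4. [col 1: T + M ≡ C (mod 10)] from column 1 (M=7, C=5, carry-in 0, digits 1,5,7 already taken and all letters distinct): T must equal 8. So T=8.
Step 5. [col 2: K + M ≡ T (mod 10)] from column 2 (M=7, T=8, carry-in 1, digits 1,5,7,8 already taken and all letters distinct): K must equal 0, so K=0.
Step 6. [col 3: R + S ≡ C (mod 10)] several values work for R in column 3 (R + S ≡ C (mod 10), carry-in 0); try R=6. So R=6.
Step 7. [col 3: R + S ≡ C (mod 10)] column 3 reads R+S+carry(0)=C with R=6, C=5; with digits 0,1,5,6,7,8 already taken and all letters distinct, the only value for S is 9, so S=9.
Step 8. [col 4: J + T ≡ Z (mod 10)] no forcing yet in column 4 (carry-in 1); J=4 is free and consistent — try it ⇒ J=4.
Step 9. [col 4: J + T ≡ Z (mod 10)] column 4: given J=4, T=8, carry-in 1, and digits 0,1,4,5,6,7,8,9 already taken and all letters distinct, J+T≡Z (mod 10) forces Z=3. So Z=3.
Step 10. [col 5: T + E ≡ V (mod 10)] in column 5 we have T+E≡V with carry-in 1; given T=8, V=1 and digits 0,1,3,4,5,6,7,8,9 already taken and all letters distinct, that pins E to 2 ⇒ E=2.

Answer: C=5, E=2, J=4, K=0, M=7, R=6, S=9, T=8, V=1, Z=3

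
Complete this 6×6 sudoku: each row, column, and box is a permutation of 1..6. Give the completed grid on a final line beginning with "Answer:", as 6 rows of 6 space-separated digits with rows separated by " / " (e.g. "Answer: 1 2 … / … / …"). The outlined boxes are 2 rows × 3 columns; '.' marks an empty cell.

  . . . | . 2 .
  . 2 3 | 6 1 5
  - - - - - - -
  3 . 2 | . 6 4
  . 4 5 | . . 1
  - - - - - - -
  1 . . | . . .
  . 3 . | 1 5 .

Step 1. [r1c4∈{3,4}] box 2 places 4 nowhere but r1c4, so r1c4=4.
Step 2. [r6c1∈{2,4,6}] 2 has one home in col 1: r6c1. So r6c1=2.
Step 3. [r5c6∈{2,3,6}] col 6 places 2 nowhere but r5c6 ⇒ r5c6=2.
Step 4. [r1c1∈{5,6}] col 1 places 5 nowhere but r1c1, so r1c1=5.
Step 5. [r6c3∈{4,6}] r6c3 is the only open cell in row 6 admitting 4. So r6c3=4.
Step 6. [r5c3∈{6}] r5c3's peers cover all but 6. So r5c3=6.
Step 7. [r4c5∈{3}] r4c5 has the single candidate 3, so r4c5=3.
Step 8. [r1c2∈{1,6}] in row 1, 6 fits only at r1c2, so r1c2=6.
Step 9. [r5c5∈{4}] r5c5's peers cover all but 4, so r5c5=4.
Step 10. [r1c6∈{3}] r1c6 has the single candidate 3 ⇒ r1c6=3.
Step 11. [r5c4∈{3}] r5c4 is down to just 3. So r5c4=3.
Step 12. [r4c1∈{6}] r4c1 has the single candidate 6. So r4c1=6.
Step 13. [r4c4∈{2}] r4c4 has the single candidate 2, so r4c4=2.
Step 14. [r5c2∈{5}] only 5 remains possible at r5c2, so r5c2=5.
Step 15. [r1c3∈{1}] r1c3's peers cover all but 1. So r1c3=1.
Step 16. [r6c6∈{6}] r6c6 is down to just 6. So r6c6=6.
Step 17. [r2c1∈{4}] r2c1 is down to just 4, so r2c1=4.
Step 18. [r3c2∈{1}] nothing but 1 survives at r3c2 ⇒ r3c2=1.
Step 19. [r3c4∈{5}] r3c4 is down to just 5, so r3c4=5.

Answer: 5 6 1 4 2 3 / 4 2 3 6 1 5 / 3 1 2 5 6 4 / 6 4 5 2 3 1 / 1 5 6 3 4 2 / 2 3 4 1 5 6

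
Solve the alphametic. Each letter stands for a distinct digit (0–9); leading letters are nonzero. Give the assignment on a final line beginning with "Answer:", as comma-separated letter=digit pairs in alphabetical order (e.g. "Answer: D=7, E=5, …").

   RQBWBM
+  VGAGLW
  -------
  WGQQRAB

Step 1. [col 1: M + W ≡ B (mod 10)] several values work for M in column 1 (M + W ≡ B (mod 10), carry-in 0); try M=5 ⇒ M=5.
Step 2. [col 1: M + W ≡ B (mod 10)] no forcing yet in column 1 (carry-in 0); W=1 is free and consistent — try it ⇒ W=1.
Step 3. [col 1: M + W ≡ B (mod 10)] from column 1 (M=5, W=1, carry-in 0, digits 1,5 already taken and all letters distinct): B must equal 6 ⇒ B=6.
Step 4. [col 2: B + L ≡ A (mod 10)] L=7 is one option consistent with column 2 (B + L ≡ A (mod 10), carry-in 0) — take it, so L=7.
Step 5. [col 2: B + L ≡ A (mod 10)] column 2: given B=6, L=7, carry-in 0, and digits 1,5,6,7 already taken and all letters distinct, B+L≡A (mod 10) forces A=3, so A=3.
Step 6. [col 3: W + G ≡ R (mod 10)] several values work for G in column 3 (W + G ≡ R (mod 10), carry-in 1); try G=0, so G=0.
Step 7. [col 3: W + G ≡ R (mod 10)] from column 3 (W=1, G=0, carry-in 1, digits 0,1,3,5,6,7 already taken and all letters distinct): R must equal 2, so R=2.
Step 8. [col 4: B + A ≡ Q (mod 10)] column 4: given B=6, A=3, carry-in 0, and digits 0,1,2,3,5,6,7 already taken and all letters distinct, B+A≡Q (mod 10) forces Q=9 ⇒ Q=9.
Step 9. [col 6: R + V ≡ G (mod 10)] from column 6 (R=2, G=0, carry-in 0, digits 0,1,2,3,5,6,7,9 already taken and all letters distinct): V must equal 8 ⇒ V=8.

Answer: A=3, B=6, G=0, L=7, M=5, Q=9, R=2, V=8, W=1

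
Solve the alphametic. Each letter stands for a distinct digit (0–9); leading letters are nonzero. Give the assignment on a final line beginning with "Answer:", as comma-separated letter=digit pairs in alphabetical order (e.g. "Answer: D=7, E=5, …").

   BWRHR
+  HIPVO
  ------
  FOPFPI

Step 1. [F] the sum has 6 digits but both addends have 5; that extra leading digit F is the final carry, namely 1. So F=1.
Step 2. [col 1: R + O ≡ I (mod 10)] I=3 is one option consistent with column 1 (R + O ≡ I (mod 10), carry-in 0) — take it, so I=3.
Step 3. [col 1: R + O ≡ I (mod 10)] R=6 is one option consistent with column 1 (R + O ≡ I (mod 10), carry-in 0) — take it, so R=6.
Step 4. [col 1: R + O ≡ I (mod 10)] column 1: given R=6, I=3, carry-in 0, and digits 1,3,6 already taken and all letters distinct, R+O≡I (mod 10) forces O=7, so O=7.
Step 5. [col 2: H + V ≡ P (mod 10)] V=5 is one option consistent with column 2 (H + V ≡ P (mod 10), carry-in 1) — take it ⇒ V=5.
Step 6. [col 2: H + V ≡ P (mod 10)] P=4 is one option consistent with column 2 (H + V ≡ P (mod 10), carry-in 1) — take it. So P=4.
Step 7. [col 2: H + V ≡ P (mod 10)] in column 2 we have H+V≡P with carry-in 1; given V=5, P=4 and digits 1,3,4,5,6,7 already taken and all letters distinct, that pins H to 8 ⇒ H=8.
Step 8. [col 4: W + I ≡ P (mod 10)] from column 4 (I=3, P=4, carry-in 1, digits 1,3,4,5,6,7,8 already taken and all letters distinct): W must equal 0, so W=0.
Step 9. [col 5: B + H ≡ O (mod 10)] from column 5 (H=8, O=7, carry-in 0, digits 0,1,3,4,5,6,7,8 already taken and all letters distinct): B must equal 9. So B=9.

Answer: B=9, F=1, H=8, I=3, O=7, P=4, R=6, V=5, W=0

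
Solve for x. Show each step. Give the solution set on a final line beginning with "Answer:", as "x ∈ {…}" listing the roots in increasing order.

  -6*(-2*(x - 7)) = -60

Step 1. [-6*(-2*(x - 7)) = -60] -6·(inner) — divide through by -6 ⇒ div: -2*(x - 7) = 10.
Step 2. [-2*(x - 7) = 10] -2·(inner) — divide through by -2, so div: x - 7 = -5.
Step 3. [x - 7 = -5] add 7: x sits inside (… - 7), so sub: x = 2.

Answer: x ∈ {2}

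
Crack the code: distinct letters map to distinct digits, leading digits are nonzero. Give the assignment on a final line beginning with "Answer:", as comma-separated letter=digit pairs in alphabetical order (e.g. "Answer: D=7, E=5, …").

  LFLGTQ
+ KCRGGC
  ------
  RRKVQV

Step 1. [col 1: Q + C ≡ V (mod 10)] several values work for C in column 1 (Q + C ≡ V (mod 10), carry-in 0); try C=6 ⇒ C=6.
Step 2. [col 1: Q + C ≡ V (mod 10)] column 1 (Q + C ≡ V (mod 10), carry-in 0) doesn't pin V yet; pick V=7 and continue. So V=7.
Step 3. [col 1: Q + C ≡ V (mod 10)] column 1 reads Q+C+carry(0)=V with C=6, V=7; with digits 6,7 already taken and all letters distinct, the only value for Q is 1. So Q=1.
Step 4. [col 2: T + G ≡ Q (mod 10)] G=3 is one option consistent with column 2 (T + G ≡ Q (mod 10), carry-in 0) — take it, so G=3.
Step 5. [col 2: T + G ≡ Q (mod 10)] from column 2 (G=3, Q=1, carry-in 0, digits 1,3,6,7 already taken and all letters distinct): T must equal 8, so T=8.
Step 6. [col 4: L + R ≡ K (mod 10)] column 4 (L + R ≡ K (mod 10), carry-in 0) doesn't pin R yet; pick R=9 and continue ⇒ R=9.
Step 7. [col 4: L + R ≡ K (mod 10)] from column 4 (R=9, carry-in 0, digits 1,3,6,7,8,9 already taken and all letters distinct): L must equal 5. So L=5.
Step 8. [col 4: L + R ≡ K (mod 10)] from column 4 (L=5, R=9, carry-in 0, digits 1,3,5,6,7,8,9 already taken and all letters distinct): K must equal 4, so K=4.
Step 9. [col 5: F + C ≡ R (mod 10)] in column 5 we have F+C≡R with carry-in 1; given C=6, R=9 and digits 1,3,4,5,6,7,8,9 already taken and all letters distinct, that pins F to 2, so F=2.

Answer: C=6, F=2, G=3, K=4, L=5, Q=1, R=9, T=8, V=7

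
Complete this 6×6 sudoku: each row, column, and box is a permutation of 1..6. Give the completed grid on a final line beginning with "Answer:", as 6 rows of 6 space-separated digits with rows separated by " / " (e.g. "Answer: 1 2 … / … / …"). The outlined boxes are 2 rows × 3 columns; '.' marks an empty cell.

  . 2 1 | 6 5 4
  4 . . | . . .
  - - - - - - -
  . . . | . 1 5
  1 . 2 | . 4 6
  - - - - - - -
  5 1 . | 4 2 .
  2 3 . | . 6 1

Step 1. [r2c3∈{3,5,6}] across col 3, 5 lands solely at r2c3, so r2c3=5.
Step 2. [r3c3∈{3,4,6}] 3 has one home in col 3: r3c3, so r3c3=3.
Step 3. [r2c6∈{2,3}] r2c6 is the only open cell in col 6 admitting 2 ⇒ r2c6=2.
Step 4. [r4c4∈{3}] only 3 remains possible at r4c4 ⇒ r4c4=3.
Step 5. [r2c2∈{6}] r2c2 is down to just 6. So r2c2=6.
Step 6. [r3c2∈{4}] r3c2 is down to just 4, so r3c2=4.
Step 7. [r5c3∈{6}] nothing but 6 survives at r5c3, so r5c3=6.
Step 8. [r2c4∈{1}] r2c4 has the single candidate 1 ⇒ r2c4=1.
Step 9. [r3c4∈{2}] r3c4 has the single candidate 2. So r3c4=2.
Step 10. [r4c2∈{5}] r4c2 is down to just 5. So r4c2=5.
Step 11. [r2c5∈{3}] only 3 remains possible at r2c5. So r2c5=3.
Step 12. [r3c1∈{6}] r3c1 is down to just 6. So r3c1=6.
Step 13. [r6c3∈{4}] r6c3 has the single candidate 4, so r6c3=4.
Step 14. [r6c4∈{5}] nothing but 5 survives at r6c4 ⇒ r6c4=5.
Step 15. [r5c6∈{3}] r5c6's peers cover all but 3. So r5c6=3.
Step 16. [r1c1∈{3}] r1c1 has the single candidate 3. So r1c1=3.

Answer: 3 2 1 6 5 4 / 4 6 5 1 3 2 / 6 4 3 2 1 5 / 1 5 2 3 4 6 / 5 1 6 4 2 3 / 2 3 4 5 6 1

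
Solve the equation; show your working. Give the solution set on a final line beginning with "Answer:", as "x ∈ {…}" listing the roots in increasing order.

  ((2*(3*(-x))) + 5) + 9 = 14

Step 1. [((2*(3*(-x))) + 5) + 9 = 14] +9 is outermost — subtract 9 both sides. So sub: (2*(3*(-x))) + 5 = 5.
Step 2. [(2*(3*(-x))) + 5 = 5] 5 comes off first (subtract 5). So sub: 2*(3*(-x)) = 0.
Step 3. [2*(3*(-x)) = 0] divide by the outer 2. So div: 3*(-x) = 0.
Step 4. [3*(-x) = 0] 3·(inner) — divide through by 3. So div: -x = 0.
Step 5. [-x = 0] leading − — multiply by −1 ⇒ neg: x = 0.

Answer: x ∈ {0}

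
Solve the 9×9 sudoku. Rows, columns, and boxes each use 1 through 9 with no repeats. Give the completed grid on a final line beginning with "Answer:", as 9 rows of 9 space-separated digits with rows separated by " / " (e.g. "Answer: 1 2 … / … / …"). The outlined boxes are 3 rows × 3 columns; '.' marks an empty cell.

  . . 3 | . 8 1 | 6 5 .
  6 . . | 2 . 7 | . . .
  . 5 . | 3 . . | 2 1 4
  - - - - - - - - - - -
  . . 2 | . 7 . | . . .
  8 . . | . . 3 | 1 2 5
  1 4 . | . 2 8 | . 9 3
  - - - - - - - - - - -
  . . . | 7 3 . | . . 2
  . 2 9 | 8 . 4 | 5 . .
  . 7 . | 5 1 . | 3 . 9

Step 1. [r1c2∈{9}] r1c2's peers cover all but 9 ⇒ r1c2=9.
Step 2. [r8c5∈{6}] r8c5 is down to just 6. So r8c5=6.
Step 3. [r2c9∈{8}] only 8 remains possible at r2c9, so r2c9=8.
Step 4. [r7c2∈{1,6,8}] in col 2, 8 fits only at r7c2. So r7c2=8.
Step 5. [r9c1∈{4}] only 4 remains possible at r9c1, so r9c1=4.
Step 6. [r5c2∈{6}] nothing but 6 survives at r5c2. So r5c2=6.
Step 7. [r4c1∈{3,5,9}] 9 has one home in col 1: r4c1. So r4c1=9.
Step 8. [r1c4∈{4}] nothing but 4 survives at r1c4. So r1c4=4.
Step 9. [r3c5∈{9}] r3c5's peers cover all but 9. So r3c5=9.
Step 10. [r7c3∈{1,5,6}] r7c3 is the only open cell in row 7 admitting 1 ⇒ r7c3=1.
Step 11. [r4c9∈{6}] only 6 remains possible at r4c9 ⇒ r4c9=6.
Step 12. [r3c1∈{7}] only 7 remains possible at r3c1, so r3c1=7.
Step 13. [r7c7∈{4}] only 4 remains possible at r7c7, so r7c7=4.
Step 14. [r9c8∈{6,8}] r9c8 is the only open cell in row 9 admitting 8 ⇒ r9c8=8.
Step 15. [r8c9∈{1,7}] r8c9 is the only open cell in row 8 admitting 1, so r8c9=1.
Step 16. [r6c7∈{7}] r6c7 is down to just 7. So r6c7=7.
Step 17. [r4c6∈{5}] r4c6's peers cover all but 5 ⇒ r4c6=5.
Step 18. [r9c6∈{2}] only 2 remains possible at r9c6, so r9c6=2.
Step 19. [r2c2∈{1}] r2c2's peers cover all but 1 ⇒ r2c2=1.
Step 20. [r6c3∈{5}] nothing but 5 survives at r6c3, so r6c3=5.
Step 21. [r3c6∈{6}] r3c6 is down to just 6, so r3c6=6.
Step 22. [r3c3∈{8}] r3c3 is down to just 8 ⇒ r3c3=8.
Step 23. [r8c1∈{3}] only 3 remains possible at r8c1 ⇒ r8c1=3.
Step 24. [r7c8∈{6}] r7c8 has the single candidate 6 ⇒ r7c8=6.
Step 25. [r5c4∈{9}] r5c4 has the single candidate 9. So r5c4=9.
Step 26. [r7c6∈{9}] r7c6 is down to just 9. So r7c6=9.
Step 27. [r4c4∈{1}] r4c4's peers cover all but 1 ⇒ r4c4=1.
Step 28. [r5c5∈{4}] nothing but 4 survives at r5c5 ⇒ r5c5=4.
Step 29. [r2c5∈{5}] r2c5 has the single candidate 5, so r2c5=5.
Step 30. [r7c1∈{5}] r7c1 is down to just 5. So r7c1=5.
Step 31. [r4c2∈{3}] nothing but 3 survives at r4c2, so r4c2=3.
Step 32. [r1c9∈{7}] r1c9 is down to just 7, so r1c9=7.
Step 33. [r1c1∈{2}] nothing but 2 survives at r1c1. So r1c1=2.
Step 34. [r4c7∈{8}] r4c7's peers cover all but 8. So r4c7=8.
Step 35. [r8c8∈{7}] r8c8 has the single candidate 7, so r8c8=7.
Step 36. [r5c3∈{7}] nothing but 7 survives at r5c3, so r5c3=7.
Step 37. [r4c8∈{4}] nothing but 4 survives at r4c8 ⇒ r4c8=4.
Step 38. [r6c4∈{6}] r6c4 is down to just 6. So r6c4=6.
Step 39. [r9c3∈{6}] r9c3 has the single candidate 6. So r9c3=6.
Step 40. [r2c7∈{9}] only 9 remains possible at r2c7 ⇒ r2c7=9.
Step 41. [r2c3∈{4}] r2c3's peers cover all but 4, so r2c3=4.
Step 42. [r2c8∈{3}] r2c8's peers cover all but 3, so r2c8=3.

Answer: 2 9 3 4 8 1 6 5 7 / 6 1 4 2 5 7 9 3 8 / 7 5 8 3 9 6 2 1 4 / 9 3 2 1 7 5 8 4 6 / 8 6 7 9 4 3 1 2 5 / 1 4 5 6 2 8 7 9 3 / 5 8 1 7 3 9 4 6 2 / 3 2 9 8 6 4 5 7 1 / 4 7 6 5 1 2 3 8 9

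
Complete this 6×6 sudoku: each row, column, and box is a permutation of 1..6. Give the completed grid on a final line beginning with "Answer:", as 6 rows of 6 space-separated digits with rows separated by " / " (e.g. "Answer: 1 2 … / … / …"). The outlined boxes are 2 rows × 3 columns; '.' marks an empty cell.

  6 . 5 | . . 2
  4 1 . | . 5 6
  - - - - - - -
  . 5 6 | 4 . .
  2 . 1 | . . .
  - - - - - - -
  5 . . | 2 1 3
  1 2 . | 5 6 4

Step 1. [r2c4∈{3}] r2c4's peers cover all but 3. So r2c4=3.
Step 2. [r4c2∈{3,4}] across row 4, 4 lands solely at r4c2. So r4c2=4.
Step 3. [r3c1∈{3}] only 3 remains possible at r3c1, so r3c1=3.
Step 4. [r5c2∈{6}] r5c2 is down to just 6. So r5c2=6.
Step 5. [r4c4∈{6}] nothing but 6 survives at r4c4, so r4c4=6.
Step 6. [r3c5∈{2}] only 2 remains possible at r3c5. So r3c5=2.
Step 7. [r5c3∈{4}] only 4 remains possible at r5c3. So r5c3=4.
Step 8. [r1c5∈{4}] nothing but 4 survives at r1c5, so r1c5=4.
Step 9. [r4c6∈{5}] r4c6 has the single candidate 5, so r4c6=5.
Step 10. [r1c2∈{3}] r1c2 is down to just 3 ⇒ r1c2=3.
Step 11. [r4c5∈{3}] r4c5 has the single candidate 3. So r4c5=3.
Step 12. [r2c3∈{2}] nothing but 2 survives at r2c3 ⇒ r2c3=2.
Step 13. [r1c4∈{1}] r1c4 has the single candidate 1, so r1c4=1.
Step 14. [r6c3∈{3}] only 3 remains possible at r6c3. So r6c3=3.
Step 15. [r3c6∈{1}] r3c6 has the single candidate 1 ⇒ r3c6=1.

Answer: 6 3 5 1 4 2 / 4 1 2 3 5 6 / 3 5 6 4 2 1 / 2 4 1 6 3 5 / 5 6 4 2 1 3 / 1 2 3 5 6 4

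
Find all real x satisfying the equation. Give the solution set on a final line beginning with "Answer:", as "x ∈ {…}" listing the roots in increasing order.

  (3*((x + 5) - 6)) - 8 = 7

Step 1. [(3*((x + 5) - 6)) - 8 = 7] 8 comes off first (add 8). So sub: 3*((x + 5) - 6) = 15.
Step 2. [3*((x + 5) - 6) = 15] 3·(inner) — divide through by 3, so div: (x + 5) - 6 = 5.
Step 3. [(x + 5) - 6 = 5] add 6: x sits inside (… - 6) ⇒ sub: x + 5 = 11.
Step 4. [x + 5 = 11] subtract 5: x sits inside (… + 5), so sub: x = 6.

Answer: x ∈ {6}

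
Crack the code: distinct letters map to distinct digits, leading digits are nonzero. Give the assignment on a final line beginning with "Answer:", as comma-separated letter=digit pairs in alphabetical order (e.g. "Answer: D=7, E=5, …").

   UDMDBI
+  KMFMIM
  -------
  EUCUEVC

Step 1. [E] the sum has 7 digits but both addends have 6; that extra leading digit E is the final carry, namely 1, so E=1.
Step 2. [col 1: I + M ≡ C (mod 10)] column 1 (I + M ≡ C (mod 10), carry-in 0) doesn't pin M yet; pick M=8 and continue. So M=8.
Step 3. [col 1: I + M ≡ C (mod 10)] no forcing yet in column 1 (carry-in 0); I=4 is free and consistent — try it, so I=4.
Step 4. [col 1: I + M ≡ C (mod 10)] in column 1 we have I+M≡C with carry-in 0; given I=4, M=8 and digits 1,4,8 already taken and all letters distinct, that pins C to 2, so C=2.
Step 5. [col 2: B + I ≡ V (mod 10)] several values work for V in column 2 (B + I ≡ V (mod 10), carry-in 1); try V=5. So V=5.
Step 6. [col 2: B + I ≡ V (mod 10)] column 2: given I=4, V=5, carry-in 1, and digits 1,2,4,5,8 already taken and all letters distinct, B+I≡V (mod 10) forces B=0 ⇒ B=0.
Step 7. [col 3: D + M ≡ E (mod 10)] column 3: given M=8, E=1, carry-in 0, and digits 0,1,2,4,5,8 already taken and all letters distinct, D+M≡E (mod 10) forces D=3, so D=3.
Step 8. [col 4: M + F ≡ U (mod 10)] column 4 reads M+F+carry(1)=U with M=8; with digits 0,1,2,3,4,5,8 already taken and all letters distinct, the only value for U is 6. So U=6.
Step 9. [col 4: M + F ≡ U (mod 10)] from column 4 (M=8, U=6, carry-in 1, digits 0,1,2,3,4,5,6,8 already taken and all letters distinct): F must equal 7. So F=7.
Step 10. [col 6: U + K ≡ U (mod 10)] column 6: given U=6, carry-in 1, and digits 0,1,2,3,4,5,6,7,8 already taken and all letters distinct, U+K≡U (mod 10) forces K=9. So K=9.

Answer: B=0, C=2, D=3, E=1, F=7, I=4, K=9, M=8, U=6, V=5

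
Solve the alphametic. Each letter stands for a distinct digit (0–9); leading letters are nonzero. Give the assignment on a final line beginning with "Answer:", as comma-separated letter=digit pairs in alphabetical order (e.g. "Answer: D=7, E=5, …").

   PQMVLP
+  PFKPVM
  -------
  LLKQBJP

Step 1. [col 1: P + M ≡ P (mod 10)] from column 1 (nothing yet, carry-in 0, all letters distinct, none taken yet): M must equal 0 ⇒ M=0.
Step 2. [col 1: P + M ≡ P (mod 10)] column 1 (P + M ≡ P (mod 10), carry-in 0) doesn't pin P yet; pick P=5 and continue ⇒ P=5.
Step 3. [col 2: L + V ≡ J (mod 10)] several values work for L in column 2 (L + V ≡ J (mod 10), carry-in 0); try L=1. So L=1.
Step 4. [col 2: L + V ≡ J (mod 10)] several values work for V in column 2 (L + V ≡ J (mod 10), carry-in 0); try V=7. So V=7.
Step 5. [col 2: L + V ≡ J (mod 10)] column 2 reads L+V+carry(0)=J with L=1, V=7; with digits 0,1,5,7 already taken and all letters distinct, the only value for J is 8, so J=8.
Step 6. [col 3: V + P ≡ B (mod 10)] column 3 reads V+P+carry(0)=B with V=7, P=5; with digits 0,1,5,7,8 already taken and all letters distinct, the only value for B is 2, so B=2.
Step 7. [col 4: M + K ≡ Q (mod 10)] column 4 reads M+K+carry(1)=Q with M=0; with digits 0,1,2,5,7,8 already taken and all letters distinct, the only value for K is 3 ⇒ K=3.
Step 8. [col 4: M + K ≡ Q (mod 10)] column 4 reads M+K+carry(1)=Q with M=0, K=3; with digits 0,1,2,3,5,7,8 already taken and all letters distinct, the only value for Q is 4. So Q=4.
Step 9. [col 5: Q + F ≡ K (mod 10)] from column 5 (Q=4, K=3, carry-in 0, digits 0,1,2,3,4,5,7,8 already taken and all letters distinct): F must equal 9, so F=9.

Answer: B=2, F=9, J=8, K=3, L=1, M=0, P=5, Q=4, V=7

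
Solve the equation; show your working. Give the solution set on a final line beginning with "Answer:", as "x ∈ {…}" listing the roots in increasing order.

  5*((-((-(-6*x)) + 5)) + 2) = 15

Step 1. [5*((-((-(-6*x)) + 5)) + 2) = 15] leading coefficient 5: divide by 5, so div: (-((-(-6*x)) + 5)) + 2 = 3.
Step 2. [(-((-(-6*x)) + 5)) + 2 = 3] 2 comes off first (subtract 2). So sub: -((-(-6*x)) + 5) = 1.
Step 3. [-((-(-6*x)) + 5) = 1] leading − — multiply by −1, so neg: (-(-6*x)) + 5 = -1.
Step 4. [(-(-6*x)) + 5 = -1] the outer +5 inverts by subtracting 5. So sub: -(-6*x) = -6.
Step 5. [-(-6*x) = -6] LHS negated; negate both sides, so neg: -6*x = 6.
Step 6. [-6*x = 6] leading coefficient -6: divide by -6 ⇒ div: x = -1.

Answer: x ∈ {-1}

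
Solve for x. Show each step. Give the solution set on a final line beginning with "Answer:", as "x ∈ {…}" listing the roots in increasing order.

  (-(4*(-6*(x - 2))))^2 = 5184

Step 1. [(-(4*(-6*(x - 2))))^2 = 5184] √ both sides: 5184 ≥ 0 gives two branches. So sqrt: -(4*(-6*(x - 2))) = 72 or -72.
Step 2. [-(4*(-6*(x - 2))) = 72 or -72] flip signs both sides, so neg: 4*(-6*(x - 2)) = -72 or 72.
Step 3. [4*(-6*(x - 2)) = -72 or 72] leading coefficient 4: divide by 4. So div: -6*(x - 2) = -18 or 18.
Step 4. [-6*(x - 2) = -18 or 18] leading coefficient -6: divide by -6 ⇒ div: x - 2 = 3 or -3.
Step 5. [x - 2 = 3 or -3] 2 comes off first (add 2) ⇒ sub: x = 5 or -1.

Answer: x ∈ {-1, 5}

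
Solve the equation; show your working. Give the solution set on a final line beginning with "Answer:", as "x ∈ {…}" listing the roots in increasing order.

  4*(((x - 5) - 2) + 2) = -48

Step 1. [4*(((x - 5) - 2) + 2) = -48] divide by the outer 4. So div: ((x - 5) - 2) + 2 = -12.
Step 2. [((x - 5) - 2) + 2 = -12] +2 is outermost — subtract 2 both sides, so sub: (x - 5) - 2 = -14.
Step 3. [(x - 5) - 2 = -14] 2 comes off first (add 2), so sub: x - 5 = -12.
Step 4. [x - 5 = -12] add 5: x sits inside (… - 5) ⇒ sub: x = -7.

Answer: x ∈ {-7}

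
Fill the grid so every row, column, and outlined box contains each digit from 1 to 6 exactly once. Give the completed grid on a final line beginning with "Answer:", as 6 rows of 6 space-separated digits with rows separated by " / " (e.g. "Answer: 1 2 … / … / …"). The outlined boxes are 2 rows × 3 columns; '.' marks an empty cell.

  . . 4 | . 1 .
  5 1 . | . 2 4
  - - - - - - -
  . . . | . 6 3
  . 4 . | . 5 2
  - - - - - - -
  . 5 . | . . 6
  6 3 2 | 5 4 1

Step 1. [r4c4∈{1}] r4c4's peers cover all but 1 ⇒ r4c4=1.
Step 2. [r1c2∈{2,6}] across col 2, 6 lands solely at r1c2, so r1c2=6.
Step 3. [r2c3∈{3}] r2c3's peers cover all but 3, so r2c3=3.
Step 4. [r5c3∈{1}] r5c3 has the single candidate 1 ⇒ r5c3=1.
Step 5. [r1c1∈{2}] only 2 remains possible at r1c1. So r1c1=2.
Step 6. [r1c4∈{3}] r1c4 has the single candidate 3 ⇒ r1c4=3.
Step 7. [r4c3∈{6}] r4c3 has the single candidate 6, so r4c3=6.
Step 8. [r5c4∈{2}] r5c4's peers cover all but 2 ⇒ r5c4=2.
Step 9. [r2c4∈{6}] nothing but 6 survives at r2c4 ⇒ r2c4=6.
Step 10. [r3c1∈{1}] r3c1 is down to just 1. So r3c1=1.
Step 11. [r3c2∈{2}] r3c2's peers cover all but 2. So r3c2=2.
Step 12. [r5c1∈{4}] r5c1 is down to just 4. So r5c1=4.
Step 13. [r5c5∈{3}] only 3 remains possible at r5c5 ⇒ r5c5=3.
Step 14. [r1c6∈{5}] r1c6 is down to just 5, so r1c6=5.
Step 15. [r3c4∈{4}] nothing but 4 survives at r3c4 ⇒ r3c4=4.
Step 16. [r4c1∈{3}] r4c1 has the single candidate 3. So r4c1=3.
Step 17. [r3c3∈{5}] r3c3's peers cover all but 5 ⇒ r3c3=5.

Answer: 2 6 4 3 1 5 / 5 1 3 6 2 4 / 1 2 5 4 6 3 / 3 4 6 1 5 2 / 4 5 1 2 3 6 / 6 3 2 5 4 1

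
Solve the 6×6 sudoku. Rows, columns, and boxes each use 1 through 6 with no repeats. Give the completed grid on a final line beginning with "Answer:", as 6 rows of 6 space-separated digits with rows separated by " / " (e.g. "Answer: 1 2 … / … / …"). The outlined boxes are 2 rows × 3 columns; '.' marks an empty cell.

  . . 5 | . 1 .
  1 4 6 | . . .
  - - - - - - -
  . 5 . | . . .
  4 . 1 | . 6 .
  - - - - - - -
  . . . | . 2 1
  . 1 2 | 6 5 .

Step 1. [r3c3∈{3}] r3c3's peers cover all but 3, so r3c3=3.
Step 2. [r4c2∈{2}] only 2 remains possible at r4c2 ⇒ r4c2=2.
Step 3. [r1c2∈{3}] only 3 remains possible at r1c2 ⇒ r1c2=3.
Step 4. [r6c6∈{3,4}] across row 6, 4 lands solely at r6c6 ⇒ r6c6=4.
Step 5. [r5c4∈{3}] only 3 remains possible at r5c4 ⇒ r5c4=3.
Step 6. [r3c6∈{2}] nothing but 2 survives at r3c6, so r3c6=2.
Step 7. [r2c4∈{2,5}] in row 2, 2 fits only at r2c4 ⇒ r2c4=2.
Step 8. [r4c6∈{3,5}] 3 has one home in row 4: r4c6, so r4c6=3.
Step 9. [r1c4∈{4}] r1c4 is down to just 4 ⇒ r1c4=4.
Step 10. [r5c2∈{6}] nothing but 6 survives at r5c2 ⇒ r5c2=6.
Step 11. [r2c6∈{5}] nothing but 5 survives at r2c6 ⇒ r2c6=5.
Step 12. [r2c5∈{3}] r2c5's peers cover all but 3 ⇒ r2c5=3.
Step 13. [r1c1∈{2}] r1c1's peers cover all but 2. So r1c1=2.
Step 14. [r4c4∈{5}] only 5 remains possible at r4c4 ⇒ r4c4=5.
Step 15. [r5c3∈{4}] only 4 remains possible at r5c3 ⇒ r5c3=4.
Step 16. [r3c5∈{4}] r3c5 is down to just 4, so r3c5=4.
Step 17. [r3c1∈{6}] nothing but 6 survives at r3c1 ⇒ r3c1=6.
Step 18. [r5c1∈{5}] r5c1 is down to just 5. So r5c1=5.
Step 19. [r3c4∈{1}] nothing but 1 survives at r3c4 ⇒ r3c4=1.
Step 20. [r1c6∈{6}] only 6 remains possible at r1c6. So r1c6=6.
Step 21. [r6c1∈{3}] nothing but 3 survives at r6c1, so r6c1=3.

Answer: 2 3 5 4 1 6 / 1 4 6 2 3 5 / 6 5 3 1 4 2 / 4 2 1 5 6 3 / 5 6 4 3 2 1 / 3 1 2 6 5 4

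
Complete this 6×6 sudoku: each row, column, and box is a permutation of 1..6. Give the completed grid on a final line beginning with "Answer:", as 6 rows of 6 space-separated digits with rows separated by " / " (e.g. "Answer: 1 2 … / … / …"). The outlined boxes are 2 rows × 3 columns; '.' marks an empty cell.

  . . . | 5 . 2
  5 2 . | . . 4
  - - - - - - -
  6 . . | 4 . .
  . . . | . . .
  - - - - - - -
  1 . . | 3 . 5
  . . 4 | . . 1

Step 1. [r3c6∈{3}] r3c6 has the single candidate 3 ⇒ r3c6=3.
Step 2. [r5c2∈{6}] r5c2's peers cover all but 6 ⇒ r5c2=6.
Step 3. [r5c3∈{2}] r5c3 is down to just 2 ⇒ r5c3=2.
Step 4. [r3c5∈{1,2,5}] r3c5 is the only open cell in row 3 admitting 2 ⇒ r3c5=2.
Step 5. [r4c5∈{1,5,6}] in col 5, 5 fits only at r4c5. So r4c5=5.
Step 6. [r4c4∈{1,6}] r4c4 is the only open cell in box 4 admitting 1, so r4c4=1.
Step 7. [r4c3∈{3}] r4c3's peers cover all but 3, so r4c3=3.
Step 8. [r2c4∈{6}] only 6 remains possible at r2c4 ⇒ r2c4=6.
Step 9. [r2c3∈{1}] nothing but 1 survives at r2c3. So r2c3=1.
Step 10. [r6c1∈{3}] r6c1's peers cover all but 3, so r6c1=3.
Step 11. [r1c1∈{4}] r1c1 has the single candidate 4. So r1c1=4.
Step 12. [r3c3∈{5}] nothing but 5 survives at r3c3 ⇒ r3c3=5.
Step 13. [r2c5∈{3}] nothing but 3 survives at r2c5. So r2c5=3.
Step 14. [r6c5∈{6}] r6c5's peers cover all but 6 ⇒ r6c5=6.
Step 15. [r3c2∈{1}] r3c2 is down to just 1 ⇒ r3c2=1.
Step 16. [r4c2∈{4}] nothing but 4 survives at r4c2 ⇒ r4c2=4.
Step 17. [r6c4∈{2}] r6c4 has the single candidate 2 ⇒ r6c4=2.
Step 18. [r6c2∈{5}] r6c2 has the single candidate 5, so r6c2=5.
Step 19. [r5c5∈{4}] r5c5 has the single candidate 4 ⇒ r5c5=4.
Step 20. [r1c5∈{1}] r1c5's peers cover all but 1, so r1c5=1.
Step 21. [r1c3∈{6}] r1c3's peers cover all but 6. So r1c3=6.
Step 22. [r4c6∈{6}] r4c6 has the single candidate 6, so r4c6=6.
Step 23. [r4c1∈{2}] r4c1's peers cover all but 2, so r4c1=2.
Step 24. [r1c2∈{3}] nothing but 3 survives at r1c2 ⇒ r1c2=3.

Answer: 4 3 6 5 1 2 / 5 2 1 6 3 4 / 6 1 5 4 2 3 / 2 4 3 1 5 6 / 1 6 2 3 4 5 / 3 5 4 2 6 1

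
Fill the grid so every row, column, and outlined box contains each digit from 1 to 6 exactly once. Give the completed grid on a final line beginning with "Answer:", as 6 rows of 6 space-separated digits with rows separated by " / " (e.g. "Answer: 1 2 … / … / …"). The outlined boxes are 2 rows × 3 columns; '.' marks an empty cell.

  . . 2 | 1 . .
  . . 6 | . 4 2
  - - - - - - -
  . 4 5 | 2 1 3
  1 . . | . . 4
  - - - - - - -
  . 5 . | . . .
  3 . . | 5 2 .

Step 1. [r5c4∈{3,4,6}] 4 has one home in col 4: r5c4, so r5c4=4.
Step 2. [r5c3∈{1}] r5c3 has the single candidate 1, so r5c3=1.
Step 3. [r5c6∈{6}] r5c6 is down to just 6. So r5c6=6.
Step 4. [r1c5∈{3,5,6}] row 1 places 6 nowhere but r1c5 ⇒ r1c5=6.
Step 5. [r1c2∈{3}] r1c2 is down to just 3. So r1c2=3.
Step 6. [r4c2∈{2,6}] in row 4, 2 fits only at r4c2 ⇒ r4c2=2.
Step 7. [r1c6∈{5}] r1c6's peers cover all but 5. So r1c6=5.
Step 8. [r6c3∈{4}] only 4 remains possible at r6c3 ⇒ r6c3=4.
Step 9. [r2c1∈{5}] nothing but 5 survives at r2c1. So r2c1=5.
Step 10. [r5c5∈{3}] r5c5 is down to just 3 ⇒ r5c5=3.
Step 11. [r2c4∈{3}] r2c4 is down to just 3. So r2c4=3.
Step 12. [r4c4∈{6}] r4c4 has the single candidate 6. So r4c4=6.
Step 13. [r2c2∈{1}] nothing but 1 survives at r2c2. So r2c2=1.
Step 14. [r1c1∈{4}] nothing but 4 survives at r1c1 ⇒ r1c1=4.
Step 15. [r4c3∈{3}] r4c3 is down to just 3, so r4c3=3.
Step 16. [r5c1∈{2}] r5c1 is down to just 2, so r5c1=2.
Step 17. [r6c2∈{6}] r6c2's peers cover all but 6 ⇒ r6c2=6.
Step 18. [r4c5∈{5}] r4c5's peers cover all but 5. So r4c5=5.
Step 19. [r6c6∈{1}] r6c6's peers cover all but 1 ⇒ r6c6=1.
Step 20. [r3c1∈{6}] r3c1 is down to just 6, so r3c1=6.

Answer: 4 3 2 1 6 5 / 5 1 6 3 4 2 / 6 4 5 2 1 3 / 1 2 3 6 5 4 / 2 5 1 4 3 6 / 3 6 4 5 2 1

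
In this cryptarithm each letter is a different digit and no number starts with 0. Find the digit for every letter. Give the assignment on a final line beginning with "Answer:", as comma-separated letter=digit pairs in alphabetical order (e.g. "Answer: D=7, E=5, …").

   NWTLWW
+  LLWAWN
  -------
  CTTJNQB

Step 1. [col 1: W + N ≡ B (mod 10)] B=9 is one option consistent with column 1 (W + N ≡ B (mod 10), carry-in 0) — take it. So B=9.
Step 2. [col 1: W + N ≡ B (mod 10)] no forcing yet in column 1 (carry-in 0); N=4 is free and consistent — try it ⇒ N=4.
Step 3. [C] adding two 6-digit numbers gives at most 6+1 digits, and here it does — C is that final carry and must be 1 ⇒ C=1.
Step 4. [col 1: W + N ≡ B (mod 10)] in column 1 we have W+N≡B with carry-in 0; given N=4, B=9 and digits 1,4,9 already taken and all letters distinct, that pins W to 5. So W=5.
Step 5. [col 2: W + W ≡ Q (mod 10)] from column 2 (W=5, carry-in 0, digits 1,4,5,9 already taken and all letters distinct): Q must equal 0. So Q=0.
Step 6. [col 3: L + A ≡ N (mod 10)] no forcing yet in column 3 (carry-in 1); A=6 is free and consistent — try it, so A=6.
Step 7. [col 3: L + A ≡ N (mod 10)] in column 3 we have L+A≡N with carry-in 1; given A=6, N=4 and digits 0,1,4,5,6,9 already taken and all letters distinct, that pins L to 7. So L=7.
Step 8. [col 4: T + W ≡ J (mod 10)] column 4: given W=5, carry-in 1, and digits 0,1,4,5,6,7,9 already taken and all letters distinct, T+W≡J (mod 10) forces J=8 ⇒ J=8.
Step 9. [col 4: T + W ≡ J (mod 10)] column 4: given W=5, J=8, carry-in 1, and digits 0,1,4,5,6,7,8,9 already taken and all letters distinct, T+W≡J (mod 10) forces T=2. So T=2.

Answer: A=6, B=9, C=1, J=8, L=7, N=4, Q=0, T=2, W=5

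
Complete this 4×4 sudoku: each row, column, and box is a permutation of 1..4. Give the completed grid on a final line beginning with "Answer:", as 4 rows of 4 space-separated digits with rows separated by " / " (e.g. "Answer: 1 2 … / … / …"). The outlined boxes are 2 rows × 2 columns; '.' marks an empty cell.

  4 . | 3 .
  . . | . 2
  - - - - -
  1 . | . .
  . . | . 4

Step 1. [r4c1∈{2,3}] col 1 places 2 nowhere but r4c1 ⇒ r4c1=2.
Step 2. [r1c4∈{1}] r1c4's peers cover all but 1, so r1c4=1.
Step 3. [r4c2∈{3}] nothing but 3 survives at r4c2 ⇒ r4c2=3.
Step 4. [r2c2∈{1}] r2c2 has the single candidate 1, so r2c2=1.
Step 5. [r2c1∈{3}] nothing but 3 survives at r2c1, so r2c1=3.
Step 6. [r2c3∈{4}] r2c3 has the single candidate 4, so r2c3=4.
Step 7. [r3c3∈{2}] r3c3 is down to just 2 ⇒ r3c3=2.
Step 8. [r1c2∈{2}] only 2 remains possible at r1c2. So r1c2=2.
Step 9. [r3c2∈{4}] r3c2 is down to just 4. So r3c2=4.
Step 10. [r3c4∈{3}] r3c4 has the single candidate 3 ⇒ r3c4=3.
Step 11. [r4c3∈{1}] r4c3's peers cover all but 1. So r4c3=1.

Answer: 4 2 3 1 / 3 1 4 2 / 1 4 2 3 / 2 3 1 4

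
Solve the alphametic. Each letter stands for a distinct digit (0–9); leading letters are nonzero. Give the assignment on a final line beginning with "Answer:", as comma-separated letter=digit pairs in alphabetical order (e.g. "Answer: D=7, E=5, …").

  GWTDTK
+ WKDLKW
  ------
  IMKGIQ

Step 1. [col 1: K + W ≡ Q (mod 10)] W=6 is one option consistent with column 1 (K + W ≡ Q (mod 10), carry-in 0) — take it ⇒ W=6.
Step 2. [col 1: K + W ≡ Q (mod 10)] several values work for K in column 1 (K + W ≡ Q (mod 10), carry-in 0); try K=3 ⇒ K=3.
Step 3. [col 1: K + W ≡ Q (mod 10)] from column 1 (K=3, W=6, carry-in 0, digits 3,6 already taken and all letters distinct): Q must equal 9. So Q=9.
Step 4. [col 2: T + K ≡ I (mod 10)] several values work for I in column 2 (T + K ≡ I (mod 10), carry-in 0); try I=8 ⇒ I=8.
Step 5. [col 2: T + K ≡ I (mod 10)] column 2 reads T+K+carry(0)=I with K=3, I=8; with digits 3,6,8,9 already taken and all letters distinct, the only value for T is 5, so T=5.
Step 6. [col 3: D + L ≡ G (mod 10)] from column 3 (nothing yet, carry-in 0, digits 3,5,6,8,9 already taken and all letters distinct): G must equal 1 ⇒ G=1.
Step 7. [col 3: D + L ≡ G (mod 10)] no forcing yet in column 3 (carry-in 0); L=4 is free and consistent — try it. So L=4.
Step 8. [col 3: D + L ≡ G (mod 10)] from column 3 (L=4, G=1, carry-in 0, digits 1,3,4,5,6,8,9 already taken and all letters distinct): D must equal 7. So D=7.
Step 9. [col 5: W + K ≡ M (mod 10)] in column 5 we have W+K≡M with carry-in 1; given W=6, K=3 and digits 1,3,4,5,6,7,8,9 already taken and all letters distinct, that pins M to 0 ⇒ M=0.

Answer: D=7, G=1, I=8, K=3, L=4, M=0, Q=9, T=5, W=6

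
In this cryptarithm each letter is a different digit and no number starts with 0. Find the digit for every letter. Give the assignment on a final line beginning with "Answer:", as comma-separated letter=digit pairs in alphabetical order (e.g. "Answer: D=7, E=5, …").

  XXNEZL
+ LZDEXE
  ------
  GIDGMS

Step 1. [col 1: L + E ≡ S (mod 10)] E=7 is one option consistent with column 1 (L + E ≡ S (mod 10), carry-in 0) — take it. So E=7.
Step 2. [col 1: L + E ≡ S (mod 10)] no forcing yet in column 1 (carry-in 0); S=8 is free and consistent — try it. So S=8.
Step 3. [col 1: L + E ≡ S (mod 10)] column 1: given E=7, S=8, carry-in 0, and digits 7,8 already taken and all letters distinct, L+E≡S (mod 10) forces L=1, so L=1.
Step 4. [col 2: Z + X ≡ M (mod 10)] several values work for Z in column 2 (Z + X ≡ M (mod 10), carry-in 0); try Z=2, so Z=2.
Step 5. [col 2: Z + X ≡ M (mod 10)] X=3 is one option consistent with column 2 (Z + X ≡ M (mod 10), carry-in 0) — take it. So X=3.
Step 6. [col 2: Z + X ≡ M (mod 10)] column 2: given Z=2, X=3, carry-in 0, and digits 1,2,3,7,8 already taken and all letters distinct, Z+X≡M (mod 10) forces M=5 ⇒ M=5.
Step 7. [col 3: E + E ≡ G (mod 10)] column 3: given E=7, carry-in 0, and digits 1,2,3,5,7,8 already taken and all letters distinct, E+E≡G (mod 10) forces G=4. So G=4.
Step 8. [col 4: N + D ≡ D (mod 10)] column 4: given nothing yet, carry-in 1, and digits 1,2,3,4,5,7,8 already taken and all letters distinct, N+D≡D (mod 10) forces N=9 ⇒ N=9.
Step 9. [col 4: N + D ≡ D (mod 10)] D=0 is one option consistent with column 4 (N + D ≡ D (mod 10), carry-in 1) — take it, so D=0.
Step 10. [col 5: X + Z ≡ I (mod 10)] from column 5 (X=3, Z=2, carry-in 1, digits 0,1,2,3,4,5,7,8,9 already taken and all letters distinct): I must equal 6, so I=6.

Answer: D=0, E=7, G=4, I=6, L=1, M=5, N=9, S=8, X=3, Z=2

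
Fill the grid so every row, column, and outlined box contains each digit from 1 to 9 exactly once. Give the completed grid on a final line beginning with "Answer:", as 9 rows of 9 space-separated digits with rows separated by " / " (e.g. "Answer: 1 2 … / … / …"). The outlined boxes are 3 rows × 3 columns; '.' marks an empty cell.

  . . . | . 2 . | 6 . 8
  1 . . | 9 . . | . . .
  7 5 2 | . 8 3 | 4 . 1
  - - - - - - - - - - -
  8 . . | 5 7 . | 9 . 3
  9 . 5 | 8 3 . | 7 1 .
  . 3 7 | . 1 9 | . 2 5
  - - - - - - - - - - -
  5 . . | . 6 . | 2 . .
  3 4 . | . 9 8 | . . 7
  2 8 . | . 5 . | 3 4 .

Step 1. [r4c8∈{6}] only 6 remains possible at r4c8. So r4c8=6.
Step 2. [r1c1∈{4}] r1c1 has the single candidate 4. So r1c1=4.
Step 3. [r7c9∈{9}] only 9 remains possible at r7c9. So r7c9=9.
Step 4. [r7c3∈{1}] only 1 remains possible at r7c3. So r7c3=1.
Step 5. [r2c7∈{5}] r2c7's peers cover all but 5 ⇒ r2c7=5.
Step 6. [r6c4∈{4,6}] 4 has one home in row 6: r6c4 ⇒ r6c4=4.
Step 7. [r5c6∈{2,6}] 6 has one home in box 5: r5c6 ⇒ r5c6=6.
Step 8. [r9c3∈{6,9}] 9 has one home in row 9: r9c3. So r9c3=9.
Step 9. [r1c3∈{3}] nothing but 3 survives at r1c3. So r1c3=3.
Step 10. [r7c6∈{4,7}] in row 7, 4 fits only at r7c6 ⇒ r7c6=4.
Step 11. [r2c6∈{7}] only 7 remains possible at r2c6, so r2c6=7.
Step 12. [r9c6∈{1}] only 1 remains possible at r9c6, so r9c6=1.
Step 13. [r5c2∈{2}] r5c2 has the single candidate 2 ⇒ r5c2=2.
Step 14. [r8c3∈{6}] r8c3 has the single candidate 6, so r8c3=6.
Step 15. [r1c2∈{9}] r1c2 has the single candidate 9, so r1c2=9.
Step 16. [r7c2∈{7}] r7c2 has the single candidate 7. So r7c2=7.
Step 17. [r8c7∈{1}] r8c7's peers cover all but 1, so r8c7=1.
Step 18. [r2c3∈{8}] r2c3 has the single candidate 8 ⇒ r2c3=8.
Step 19. [r1c8∈{7}] r1c8 is down to just 7 ⇒ r1c8=7.
Step 20. [r6c7∈{8}] r6c7 has the single candidate 8, so r6c7=8.
Step 21. [r7c8∈{8}] r7c8 has the single candidate 8, so r7c8=8.
Step 22. [r3c4∈{6}] nothing but 6 survives at r3c4. So r3c4=6.
Step 23. [r8c4∈{2}] nothing but 2 survives at r8c4, so r8c4=2.
Step 24. [r9c4∈{7}] r9c4 is down to just 7, so r9c4=7.
Step 25. [r4c3∈{4}] only 4 remains possible at r4c3 ⇒ r4c3=4.
Step 26. [r2c8∈{3}] only 3 remains possible at r2c8. So r2c8=3.
Step 27. [r7c4∈{3}] r7c4 is down to just 3 ⇒ r7c4=3.
Step 28. [r6c1∈{6}] only 6 remains possible at r6c1. So r6c1=6.
Step 29. [r1c6∈{5}] r1c6 is down to just 5, so r1c6=5.
Step 30. [r2c2∈{6}] r2c2's peers cover all but 6 ⇒ r2c2=6.
Step 31. [r1c4∈{1}] only 1 remains possible at r1c4, so r1c4=1.
Step 32. [r5c9∈{4}] r5c9 has the single candidate 4, so r5c9=4.
Step 33. [r2c9∈{2}] r2c9 has the single candidate 2, so r2c9=2.
Step 34. [r3c8∈{9}] r3c8 has the single candidate 9. So r3c8=9.
Step 35. [r2c5∈{4}] r2c5 is down to just 4. So r2c5=4.
Step 36. [r4c6∈{2}] r4c6's peers cover all but 2 ⇒ r4c6=2.
Step 37. [r9c9∈{6}] only 6 remains possible at r9c9. So r9c9=6.
Step 38. [r8c8∈{5}] nothing but 5 survives at r8c8, so r8c8=5.
Step 39. [r4c2∈{1}] nothing but 1 survives at r4c2 ⇒ r4c2=1.

Answer: 4 9 3 1 2 5 6 7 8 / 1 6 8 9 4 7 5 3 2 / 7 5 2 6 8 3 4 9 1 / 8 1 4 5 7 2 9 6 3 / 9 2 5 8 3 6 7 1 4 / 6 3 7 4 1 9 8 2 5 / 5 7 1 3 6 4 2 8 9 / 3 4 6 2 9 8 1 5 7 / 2 8 9 7 5 1 3 4 6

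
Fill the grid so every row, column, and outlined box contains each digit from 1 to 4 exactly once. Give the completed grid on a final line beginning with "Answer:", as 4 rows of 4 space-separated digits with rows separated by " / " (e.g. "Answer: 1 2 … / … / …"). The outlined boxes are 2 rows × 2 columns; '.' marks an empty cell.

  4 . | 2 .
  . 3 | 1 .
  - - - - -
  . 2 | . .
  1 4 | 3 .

Step 1. [r2c4∈{4}] only 4 remains possible at r2c4 ⇒ r2c4=4.
Step 2. [r3c1∈{3}] nothing but 3 survives at r3c1, so r3c1=3.
Step 3. [r2c1∈{2}] r2c1 has the single candidate 2. So r2c1=2.
Step 4. [r3c3∈{4}] r3c3 is down to just 4 ⇒ r3c3=4.
Step 5. [r4c4∈{2}] only 2 remains possible at r4c4. So r4c4=2.
Step 6. [r1c2∈{1}] only 1 remains possible at r1c2 ⇒ r1c2=1.
Step 7. [r3c4∈{1}] nothing but 1 survives at r3c4, so r3c4=1.
Step 8. [r1c4∈{3}] nothing but 3 survives at r1c4 ⇒ r1c4=3.

Answer: 4 1 2 3 / 2 3 1 4 / 3 2 4 1 / 1 4 3 2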